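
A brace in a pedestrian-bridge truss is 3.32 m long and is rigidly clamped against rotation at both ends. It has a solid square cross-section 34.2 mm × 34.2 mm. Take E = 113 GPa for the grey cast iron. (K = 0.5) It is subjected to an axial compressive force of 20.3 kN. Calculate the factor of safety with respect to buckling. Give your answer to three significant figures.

n ≈ 2.27

I = a⁴/12 = 34.2⁴/12 = 1.140×10^5 mm⁴
I = 1.140×10^5 mm⁴ = 1.140×10^-7 m⁴
Effective length L_e = K·L = 0.5 × 3.32 = 1.660 m
P_cr = π²EI / L_e² = π² × 113×10⁹ × 1.140×10^-7 / 1.660² = 4.614×10^4 N
Factor of safety n = P_cr / P = 46.141 / 20.3 = 2.27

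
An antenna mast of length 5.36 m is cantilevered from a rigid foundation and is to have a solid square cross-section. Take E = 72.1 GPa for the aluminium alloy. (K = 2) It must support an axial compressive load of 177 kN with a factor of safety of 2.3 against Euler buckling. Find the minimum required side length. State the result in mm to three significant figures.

Required P_cr = n·P = 2.3 × 177 = 407.1 kN
L_e = K·L = 2 × 5.36 = 10.72 m
Required I = P_cr·L_e²/(π²E) = 4.071×10^5 × 10.72² / (π² × 7.21×10^10) = 6.574×10^-5 m⁴
I_req = 6.574×10^7 mm⁴
Solid square: I = a⁴/12  ⇒  a = (12I)^(1/4) = (12×6.574×10^7)^(1/4) = 168 mm

a ≈ 168 mm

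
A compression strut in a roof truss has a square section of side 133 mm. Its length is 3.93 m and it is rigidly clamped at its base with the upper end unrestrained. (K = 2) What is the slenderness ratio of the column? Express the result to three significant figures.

λ ≈ 205

I = a⁴/12 = 133⁴/12 = 2.608×10^7 mm⁴
A = 1.769×10^4 mm²;  r_min = √(I/A) = √(2.608×10^7/1.769×10^4) = 38.39 mm
L_e = K·L = 2 × 3.93 m = 7.860 m = 7860.0 mm
λ = L_e / r_min = 7860.0 / 38.39 = 205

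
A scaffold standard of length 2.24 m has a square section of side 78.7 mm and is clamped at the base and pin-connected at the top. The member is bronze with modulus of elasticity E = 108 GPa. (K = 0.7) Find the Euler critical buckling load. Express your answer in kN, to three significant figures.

I = a⁴/12 = 78.7⁴/12 = 3.197×10^6 mm⁴
I = 3.197×10^6 mm⁴ = 3.197×10^-6 m⁴
Effective length L_e = K·L = 0.7 × 2.24 = 1.568 m
P_cr = π²EI / L_e² = π² × 108×10⁹ × 3.197×10^-6 / 1.568² = 1.386×10^6 N

P_cr ≈ 1390 kN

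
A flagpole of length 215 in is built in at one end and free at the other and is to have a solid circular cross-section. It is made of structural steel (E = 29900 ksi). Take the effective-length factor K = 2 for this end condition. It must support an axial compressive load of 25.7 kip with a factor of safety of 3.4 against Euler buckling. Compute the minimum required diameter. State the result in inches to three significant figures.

d ≈ 5.78 in

Required P_cr = n·P = 3.4 × 25.7 = 87.38 kip
L_e = K·L = 2 × 215 = 430.0 in
Required I = P_cr·L_e²/(π²E) = 8.738×10^4 × 430.0² / (π² × 2.99×10^7) = 54.75 in⁴
Solid circle: I = πd⁴/64  ⇒  d = (64I/π)^(1/4) = (64×54.75/π)^(1/4) = 5.78 in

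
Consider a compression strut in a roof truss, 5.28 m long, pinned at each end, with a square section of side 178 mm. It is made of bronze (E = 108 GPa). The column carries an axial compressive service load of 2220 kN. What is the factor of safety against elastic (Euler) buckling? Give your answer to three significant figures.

I = a⁴/12 = 178⁴/12 = 8.366×10^7 mm⁴
I = 8.366×10^7 mm⁴ = 8.366×10^-5 m⁴
Effective length L_e = K·L = 1 × 5.28 = 5.280 m
P_cr = π²EI / L_e² = π² × 108×10⁹ × 8.366×10^-5 / 5.280² = 3.199×10^6 N
Factor of safety n = P_cr / P = 3198.6 / 2220 = 1.44

n ≈ 1.44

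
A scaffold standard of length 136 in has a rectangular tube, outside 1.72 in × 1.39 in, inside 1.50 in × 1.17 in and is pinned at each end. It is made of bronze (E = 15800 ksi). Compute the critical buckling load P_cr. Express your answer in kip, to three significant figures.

P_cr ≈ 1.56 kip

Weak-axis I_min = (h_o·b_o³ − h_i·b_i³)/12 with b_o = 1.39, b_i = 1.170 in (shorter outer/inner sides).
I_min = (1.72×1.39³ − 1.500×1.170³)/12 = 0.1847 in⁴
Effective length L_e = K·L = 1 × 136 = 136.0 in
P_cr = π²EI / L_e² = π² × 15800×10³ × 0.1847 / 136.0² = 1.558×10^3 lb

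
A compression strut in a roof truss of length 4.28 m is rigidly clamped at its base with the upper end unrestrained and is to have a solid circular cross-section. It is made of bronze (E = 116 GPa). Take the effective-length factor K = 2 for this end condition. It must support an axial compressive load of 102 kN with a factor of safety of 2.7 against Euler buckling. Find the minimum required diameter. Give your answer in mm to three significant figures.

Required P_cr = n·P = 2.7 × 102 = 275.4 kN
L_e = K·L = 2 × 4.28 = 8.560 m
Required I = P_cr·L_e²/(π²E) = 2.754×10^5 × 8.560² / (π² × 1.16×10^11) = 1.763×10^-5 m⁴
I_req = 1.763×10^7 mm⁴
Solid circle: I = πd⁴/64  ⇒  d = (64I/π)^(1/4) = (64×1.763×10^7/π)^(1/4) = 138 mm

d ≈ 138 mm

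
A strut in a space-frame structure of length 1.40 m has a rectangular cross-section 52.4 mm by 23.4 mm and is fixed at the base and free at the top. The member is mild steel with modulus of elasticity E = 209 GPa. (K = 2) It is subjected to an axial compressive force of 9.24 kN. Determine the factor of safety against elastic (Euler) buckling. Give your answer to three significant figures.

n ≈ 1.59

Buckling occurs about the weak axis: I_min = h·b³/12 with b = 23.4 mm (the shorter side).
I_min = 52.4×23.4³/12 = 5.595×10^4 mm⁴
I = 5.595×10^4 mm⁴ = 5.595×10^-8 m⁴
Effective length L_e = K·L = 2 × 1.40 = 2.800 m
P_cr = π²EI / L_e² = π² × 209×10⁹ × 5.595×10^-8 / 2.800² = 1.472×10^4 N
Factor of safety n = P_cr / P = 14.721 / 9.24 = 1.59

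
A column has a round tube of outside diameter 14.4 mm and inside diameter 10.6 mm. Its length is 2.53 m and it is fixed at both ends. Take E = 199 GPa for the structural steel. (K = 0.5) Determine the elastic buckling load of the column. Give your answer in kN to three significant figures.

P_cr ≈ 1.83 kN

d_o = 14.4 mm, d_i = 10.6 mm
I = π(d_o⁴ − d_i⁴)/64 = π(14.4⁴ − 10.60⁴)/64 = 1.491×10^3 mm⁴
I = 1.491×10^3 mm⁴ = 1.491×10^-9 m⁴
Effective length L_e = K·L = 0.5 × 2.53 = 1.265 m
P_cr = π²EI / L_e² = π² × 199×10⁹ × 1.491×10^-9 / 1.265² = 1.830×10^3 N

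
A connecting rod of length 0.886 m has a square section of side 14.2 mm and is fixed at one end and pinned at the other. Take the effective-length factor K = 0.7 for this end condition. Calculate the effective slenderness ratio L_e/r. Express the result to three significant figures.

λ ≈ 151

For a square r = a/√12 = 14.2/√12 = 4.099 mm
L_e = K·L = 0.7 × 0.886 m = 0.6202 m = 620.20 mm
λ = L_e / r_min = 620.20 / 4.099 = 151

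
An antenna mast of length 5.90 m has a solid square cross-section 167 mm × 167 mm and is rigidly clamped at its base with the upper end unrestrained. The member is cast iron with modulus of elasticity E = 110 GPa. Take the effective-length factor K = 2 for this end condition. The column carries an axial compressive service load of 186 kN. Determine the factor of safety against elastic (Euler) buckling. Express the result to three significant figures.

I = a⁴/12 = 167⁴/12 = 6.482×10^7 mm⁴
I = 6.482×10^7 mm⁴ = 6.482×10^-5 m⁴
Effective length L_e = K·L = 2 × 5.90 = 11.80 m
P_cr = π²EI / L_e² = π² × 110×10⁹ × 6.482×10^-5 / 11.80² = 5.054×10^5 N
Factor of safety n = P_cr / P = 505.37 / 186 = 2.72

n ≈ 2.72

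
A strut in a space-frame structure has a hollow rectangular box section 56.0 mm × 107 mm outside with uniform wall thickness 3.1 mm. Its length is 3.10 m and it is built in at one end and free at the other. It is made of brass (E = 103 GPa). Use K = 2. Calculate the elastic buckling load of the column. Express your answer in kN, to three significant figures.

P_cr ≈ 14.0 kN

Inner dimensions: h_i = 107 − 2×3.1 = 100.8 mm, b_i = 56.0 − 2×3.1 = 49.80 mm
Weak-axis I_min = (h_o·b_o³ − h_i·b_i³)/12 with b_o = 56.0, b_i = 49.80 mm (shorter outer/inner sides).
I_min = (107×56.0³ − 100.8×49.80³)/12 = 5.285×10^5 mm⁴
I = 5.285×10^5 mm⁴ = 5.285×10^-7 m⁴
Effective length L_e = K·L = 2 × 3.10 = 6.200 m
P_cr = π²EI / L_e² = π² × 103×10⁹ × 5.285×10^-7 / 6.200² = 1.398×10^4 N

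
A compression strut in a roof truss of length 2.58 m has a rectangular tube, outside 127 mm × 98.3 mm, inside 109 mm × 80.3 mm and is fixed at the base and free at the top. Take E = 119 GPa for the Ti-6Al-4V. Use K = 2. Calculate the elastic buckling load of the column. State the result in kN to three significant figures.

Weak-axis I_min = (h_o·b_o³ − h_i·b_i³)/12 with b_o = 98.3, b_i = 80.30 mm (shorter outer/inner sides).
I_min = (127×98.3³ − 109.0×80.30³)/12 = 5.350×10^6 mm⁴
I = 5.350×10^6 mm⁴ = 5.350×10^-6 m⁴
Effective length L_e = K·L = 2 × 2.58 = 5.160 m
P_cr = π²EI / L_e² = π² × 119×10⁹ × 5.350×10^-6 / 5.160² = 2.360×10^5 N

P_cr ≈ 236 kN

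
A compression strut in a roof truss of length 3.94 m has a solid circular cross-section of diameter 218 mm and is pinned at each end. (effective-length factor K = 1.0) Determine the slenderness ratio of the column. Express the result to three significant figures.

λ ≈ 72.3

For a solid circle r = d/4 = 218/4 = 54.50 mm
L_e = K·L = 1 × 3.94 m = 3.940 m = 3940.0 mm
λ = L_e / r_min = 3940.0 / 54.50 = 72.3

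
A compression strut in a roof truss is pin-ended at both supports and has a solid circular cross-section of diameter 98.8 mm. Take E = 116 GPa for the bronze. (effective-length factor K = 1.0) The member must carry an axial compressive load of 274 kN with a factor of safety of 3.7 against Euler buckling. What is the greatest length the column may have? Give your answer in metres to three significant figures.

L_max ≈ 2.30 m

I = πd⁴/64 = π×98.8⁴/64 = 4.677×10^6 mm⁴
I = 4.677×10^-6 m⁴
Required critical load P_cr = n·P = 3.7 × 274 = 1014 kN = 1.014×10^6 N
From P_cr = π²EI/(K·L)²:  L = (1/K)·√(π²EI/P_cr) = (1/1)·√(π²×1.16×10^11×4.677×10^-6/1.014×10^6)
L = 2.30 m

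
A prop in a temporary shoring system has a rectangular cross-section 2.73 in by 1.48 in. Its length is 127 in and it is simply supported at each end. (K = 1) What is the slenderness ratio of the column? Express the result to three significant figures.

For a rectangle r_min = b/√12 = 1.48/√12 = 0.4272 in
L_e = K·L = 1 × 127 = 127.0 in
λ = L_e / r_min = 127.00 / 0.4272 = 297

λ ≈ 297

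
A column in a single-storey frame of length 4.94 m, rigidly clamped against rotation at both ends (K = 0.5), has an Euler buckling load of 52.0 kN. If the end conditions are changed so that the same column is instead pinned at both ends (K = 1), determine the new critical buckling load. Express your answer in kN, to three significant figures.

P_cr ≈ 13.0 kN

P_cr ∝ 1/K², so P_cr,new = P_cr,old × (K_old/K_new)² = 52.0 × (0.5/1)²
= 52.0 × 0.2500 = 13.0 kN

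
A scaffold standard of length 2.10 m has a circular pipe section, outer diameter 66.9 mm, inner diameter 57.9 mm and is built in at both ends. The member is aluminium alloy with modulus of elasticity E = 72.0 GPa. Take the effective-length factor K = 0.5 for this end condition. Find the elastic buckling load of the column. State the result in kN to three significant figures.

P_cr ≈ 278 kN

d_o = 66.9 mm, d_i = 57.9 mm
I = π(d_o⁴ − d_i⁴)/64 = π(66.9⁴ − 57.90⁴)/64 = 4.316×10^5 mm⁴
I = 4.316×10^5 mm⁴ = 4.316×10^-7 m⁴
Effective length L_e = K·L = 0.5 × 2.10 = 1.050 m
P_cr = π²EI / L_e² = π² × 72.0×10⁹ × 4.316×10^-7 / 1.050² = 2.782×10^5 N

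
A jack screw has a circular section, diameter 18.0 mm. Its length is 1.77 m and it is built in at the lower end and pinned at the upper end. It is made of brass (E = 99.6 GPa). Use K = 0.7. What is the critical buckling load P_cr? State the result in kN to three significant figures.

P_cr ≈ 3.30 kN

I = πd⁴/64 = π×18.0⁴/64 = 5.153×10^3 mm⁴
I = 5.153×10^3 mm⁴ = 5.153×10^-9 m⁴
Effective length L_e = K·L = 0.7 × 1.77 = 1.239 m
P_cr = π²EI / L_e² = π² × 99.6×10⁹ × 5.153×10^-9 / 1.239² = 3.300×10^3 N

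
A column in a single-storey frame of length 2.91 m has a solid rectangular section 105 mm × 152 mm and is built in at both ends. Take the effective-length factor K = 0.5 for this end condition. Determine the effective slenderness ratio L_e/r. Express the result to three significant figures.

For a rectangle r_min = b/√12 = 105/√12 = 30.31 mm
L_e = K·L = 0.5 × 2.91 m = 1.455 m = 1455.0 mm
λ = L_e / r_min = 1455.0 / 30.31 = 48.0

λ ≈ 48.0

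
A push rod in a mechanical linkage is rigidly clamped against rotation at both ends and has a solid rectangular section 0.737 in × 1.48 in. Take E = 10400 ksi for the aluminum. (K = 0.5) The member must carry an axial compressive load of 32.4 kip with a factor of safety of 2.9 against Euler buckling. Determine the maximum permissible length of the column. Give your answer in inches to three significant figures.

Buckling occurs about the weak axis: I_min = h·b³/12 with b = 0.737 in (the shorter side).
I_min = 1.48×0.737³/12 = 4.937×10^-2 in⁴
Required critical load P_cr = n·P = 2.9 × 32.4 = 93.96 kip = 9.396×10^4 lb
From P_cr = π²EI/(K·L)²:  L = (1/K)·√(π²EI/P_cr) = (1/0.5)·√(π²×1.04×10^7×4.937×10^-2/9.396×10^4)
L = 14.7 in

L_max ≈ 14.7 in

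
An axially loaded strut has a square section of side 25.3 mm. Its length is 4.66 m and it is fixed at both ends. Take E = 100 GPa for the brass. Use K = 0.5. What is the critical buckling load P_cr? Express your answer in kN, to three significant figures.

I = a⁴/12 = 25.3⁴/12 = 3.414×10^4 mm⁴
I = 3.414×10^4 mm⁴ = 3.414×10^-8 m⁴
Effective length L_e = K·L = 0.5 × 4.66 = 2.330 m
P_cr = π²EI / L_e² = π² × 100×10⁹ × 3.414×10^-8 / 2.330² = 6.207×10^3 N

P_cr ≈ 6.21 kN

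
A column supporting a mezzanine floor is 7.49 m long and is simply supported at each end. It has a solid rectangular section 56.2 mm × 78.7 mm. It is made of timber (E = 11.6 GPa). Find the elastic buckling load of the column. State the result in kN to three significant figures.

Buckling occurs about the weak axis: I_min = h·b³/12 with b = 56.2 mm (the shorter side).
I_min = 78.7×56.2³/12 = 1.164×10^6 mm⁴
I = 1.164×10^6 mm⁴ = 1.164×10^-6 m⁴
Effective length L_e = K·L = 1 × 7.49 = 7.490 m
P_cr = π²EI / L_e² = π² × 11.6×10⁹ × 1.164×10^-6 / 7.490² = 2.376×10^3 N

P_cr ≈ 2.38 kN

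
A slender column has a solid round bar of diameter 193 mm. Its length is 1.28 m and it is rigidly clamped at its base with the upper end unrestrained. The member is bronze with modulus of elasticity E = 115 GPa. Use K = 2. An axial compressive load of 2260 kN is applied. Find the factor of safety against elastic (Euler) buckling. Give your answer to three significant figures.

n ≈ 5.22

I = πd⁴/64 = π×193⁴/64 = 6.811×10^7 mm⁴
I = 6.811×10^7 mm⁴ = 6.811×10^-5 m⁴
Effective length L_e = K·L = 2 × 1.28 = 2.560 m
P_cr = π²EI / L_e² = π² × 115×10⁹ × 6.811×10^-5 / 2.560² = 1.180×10^7 N
Factor of safety n = P_cr / P = 11796 / 2260 = 5.22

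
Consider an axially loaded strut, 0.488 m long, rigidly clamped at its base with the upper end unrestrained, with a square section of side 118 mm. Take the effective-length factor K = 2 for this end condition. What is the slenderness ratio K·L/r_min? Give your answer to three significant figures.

I = a⁴/12 = 118⁴/12 = 1.616×10^7 mm⁴
A = 1.392×10^4 mm²;  r_min = √(I/A) = √(1.616×10^7/1.392×10^4) = 34.06 mm
L_e = K·L = 2 × 0.488 m = 0.9760 m = 976.00 mm
λ = L_e / r_min = 976.00 / 34.06 = 28.7

λ ≈ 28.7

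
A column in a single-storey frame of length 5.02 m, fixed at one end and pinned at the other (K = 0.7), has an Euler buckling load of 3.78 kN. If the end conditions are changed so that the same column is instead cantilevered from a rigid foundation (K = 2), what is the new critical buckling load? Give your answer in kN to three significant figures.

P_cr ∝ 1/K², so P_cr,new = P_cr,old × (K_old/K_new)² = 3.78 × (0.7/2)²
= 3.78 × 0.1225 = 0.463 kN

P_cr ≈ 0.463 kN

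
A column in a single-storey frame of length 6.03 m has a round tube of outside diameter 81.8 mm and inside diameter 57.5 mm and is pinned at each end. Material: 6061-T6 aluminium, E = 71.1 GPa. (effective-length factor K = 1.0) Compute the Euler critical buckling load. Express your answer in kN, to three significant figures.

P_cr ≈ 32.1 kN

d_o = 81.8 mm, d_i = 57.5 mm
I = π(d_o⁴ − d_i⁴)/64 = π(81.8⁴ − 57.50⁴)/64 = 1.661×10^6 mm⁴
I = 1.661×10^6 mm⁴ = 1.661×10^-6 m⁴
Effective length L_e = K·L = 1 × 6.03 = 6.030 m
P_cr = π²EI / L_e² = π² × 71.1×10⁹ × 1.661×10^-6 / 6.030² = 3.206×10^4 N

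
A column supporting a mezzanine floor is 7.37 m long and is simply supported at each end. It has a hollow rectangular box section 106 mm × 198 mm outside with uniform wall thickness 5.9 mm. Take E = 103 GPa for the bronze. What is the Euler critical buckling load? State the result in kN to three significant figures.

P_cr ≈ 125 kN

Inner dimensions: h_i = 198 − 2×5.9 = 186.2 mm, b_i = 106 − 2×5.9 = 94.20 mm
Weak-axis I_min = (h_o·b_o³ − h_i·b_i³)/12 with b_o = 106, b_i = 94.20 mm (shorter outer/inner sides).
I_min = (198×106³ − 186.2×94.20³)/12 = 6.681×10^6 mm⁴
I = 6.681×10^6 mm⁴ = 6.681×10^-6 m⁴
Effective length L_e = K·L = 1 × 7.37 = 7.370 m
P_cr = π²EI / L_e² = π² × 103×10⁹ × 6.681×10^-6 / 7.370² = 1.250×10^5 N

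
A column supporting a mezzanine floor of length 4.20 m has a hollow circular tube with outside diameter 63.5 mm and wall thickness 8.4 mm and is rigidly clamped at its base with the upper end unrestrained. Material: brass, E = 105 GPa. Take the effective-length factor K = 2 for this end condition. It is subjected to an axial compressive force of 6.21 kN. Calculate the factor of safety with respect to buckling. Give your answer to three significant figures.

Inner diameter d_i = 63.5 − 2×8.4 = 46.70 mm
I = π(d_o⁴ − d_i⁴)/64 = π(63.5⁴ − 46.70⁴)/64 = 5.646×10^5 mm⁴
I = 5.646×10^5 mm⁴ = 5.646×10^-7 m⁴
Effective length L_e = K·L = 2 × 4.20 = 8.400 m
P_cr = π²EI / L_e² = π² × 105×10⁹ × 5.646×10^-7 / 8.400² = 8.293×10^3 N
Factor of safety n = P_cr / P = 8.2928 / 6.21 = 1.34

n ≈ 1.34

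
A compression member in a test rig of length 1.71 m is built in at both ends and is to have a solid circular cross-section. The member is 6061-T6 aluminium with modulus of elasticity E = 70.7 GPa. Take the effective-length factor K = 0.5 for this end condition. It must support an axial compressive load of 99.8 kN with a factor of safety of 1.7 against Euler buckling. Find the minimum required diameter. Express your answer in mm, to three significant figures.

Required P_cr = n·P = 1.7 × 99.8 = 169.7 kN
L_e = K·L = 0.5 × 1.71 = 0.8550 m
Required I = P_cr·L_e²/(π²E) = 1.697×10^5 × 0.8550² / (π² × 7.07×10^10) = 1.777×10^-7 m⁴
I_req = 1.777×10^5 mm⁴
Solid circle: I = πd⁴/64  ⇒  d = (64I/π)^(1/4) = (64×1.777×10^5/π)^(1/4) = 43.6 mm

d ≈ 43.6 mm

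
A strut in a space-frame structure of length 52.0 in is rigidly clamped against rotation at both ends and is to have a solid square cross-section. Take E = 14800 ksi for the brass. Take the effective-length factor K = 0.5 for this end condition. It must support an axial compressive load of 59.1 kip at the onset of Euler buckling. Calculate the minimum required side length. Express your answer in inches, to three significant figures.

a ≈ 1.35 in

L_e = K·L = 0.5 × 52.0 = 26.00 in
Required I = P_cr·L_e²/(π²E) = 5.910×10^4 × 26.00² / (π² × 1.48×10^7) = 0.2735 in⁴
Solid square: I = a⁴/12  ⇒  a = (12I)^(1/4) = (12×0.2735)^(1/4) = 1.35 in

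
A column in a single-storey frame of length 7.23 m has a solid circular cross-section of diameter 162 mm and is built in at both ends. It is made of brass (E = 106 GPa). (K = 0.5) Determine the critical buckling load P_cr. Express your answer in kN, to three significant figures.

P_cr ≈ 2710 kN

I = πd⁴/64 = π×162⁴/64 = 3.381×10^7 mm⁴
I = 3.381×10^7 mm⁴ = 3.381×10^-5 m⁴
Effective length L_e = K·L = 0.5 × 7.23 = 3.615 m
P_cr = π²EI / L_e² = π² × 106×10⁹ × 3.381×10^-5 / 3.615² = 2.707×10^6 N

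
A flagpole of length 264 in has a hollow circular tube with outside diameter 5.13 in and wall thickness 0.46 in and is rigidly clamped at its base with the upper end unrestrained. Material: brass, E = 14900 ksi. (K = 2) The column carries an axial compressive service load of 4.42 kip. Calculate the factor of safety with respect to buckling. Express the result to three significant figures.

Inner diameter d_i = 5.13 − 2×0.46 = 4.210 in
I = π(d_o⁴ − d_i⁴)/64 = π(5.13⁴ − 4.210⁴)/64 = 18.58 in⁴
Effective length L_e = K·L = 2 × 264 = 528.0 in
P_cr = π²EI / L_e² = π² × 14900×10³ × 18.58 / 528.0² = 9.799×10^3 lb
Factor of safety n = P_cr / P = 9.7990 / 4.42 = 2.22

n ≈ 2.22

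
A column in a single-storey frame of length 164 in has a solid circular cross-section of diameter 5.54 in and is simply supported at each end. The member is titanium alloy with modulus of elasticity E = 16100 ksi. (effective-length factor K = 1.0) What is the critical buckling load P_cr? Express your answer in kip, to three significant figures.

I = πd⁴/64 = π×5.54⁴/64 = 46.24 in⁴
Effective length L_e = K·L = 1 × 164 = 164.0 in
P_cr = π²EI / L_e² = π² × 16100×10³ × 46.24 / 164.0² = 2.732×10^5 lb

P_cr ≈ 273 kip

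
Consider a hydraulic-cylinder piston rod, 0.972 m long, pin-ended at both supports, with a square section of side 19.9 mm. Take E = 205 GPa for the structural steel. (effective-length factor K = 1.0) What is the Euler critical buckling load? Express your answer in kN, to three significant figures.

P_cr ≈ 28.0 kN

I = a⁴/12 = 19.9⁴/12 = 1.307×10^4 mm⁴
I = 1.307×10^4 mm⁴ = 1.307×10^-8 m⁴
Effective length L_e = K·L = 1 × 0.972 = 0.9720 m
P_cr = π²EI / L_e² = π² × 205×10⁹ × 1.307×10^-8 / 0.9720² = 2.799×10^4 N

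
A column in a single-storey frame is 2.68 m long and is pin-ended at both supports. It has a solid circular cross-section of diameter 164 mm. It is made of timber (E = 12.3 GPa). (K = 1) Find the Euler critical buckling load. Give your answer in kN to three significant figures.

I = πd⁴/64 = π×164⁴/64 = 3.551×10^7 mm⁴
I = 3.551×10^7 mm⁴ = 3.551×10^-5 m⁴
Effective length L_e = K·L = 1 × 2.68 = 2.680 m
P_cr = π²EI / L_e² = π² × 12.3×10⁹ × 3.551×10^-5 / 2.680² = 6.002×10^5 N

P_cr ≈ 600 kN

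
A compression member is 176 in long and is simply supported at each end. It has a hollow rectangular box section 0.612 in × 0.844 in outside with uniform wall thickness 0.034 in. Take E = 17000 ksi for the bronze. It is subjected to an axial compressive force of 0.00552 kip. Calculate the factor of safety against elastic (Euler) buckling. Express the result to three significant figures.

Inner dimensions: h_i = 0.844 − 2×0.034 = 0.7760 in, b_i = 0.612 − 2×0.034 = 0.5440 in
Weak-axis I_min = (h_o·b_o³ − h_i·b_i³)/12 with b_o = 0.612, b_i = 0.5440 in (shorter outer/inner sides).
I_min = (0.844×0.612³ − 0.7760×0.5440³)/12 = 5.711×10^-3 in⁴
Effective length L_e = K·L = 1 × 176 = 176.0 in
P_cr = π²EI / L_e² = π² × 17000×10³ × 5.711×10^-3 / 176.0² = 30.94 lb
Factor of safety n = P_cr / P = 0.030935 / 0.00552 = 5.60

n ≈ 5.60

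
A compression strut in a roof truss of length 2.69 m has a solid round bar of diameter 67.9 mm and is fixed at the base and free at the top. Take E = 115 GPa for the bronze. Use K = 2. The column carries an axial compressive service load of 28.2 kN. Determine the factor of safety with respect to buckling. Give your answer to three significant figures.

I = πd⁴/64 = π×67.9⁴/64 = 1.043×10^6 mm⁴
I = 1.043×10^6 mm⁴ = 1.043×10^-6 m⁴
Effective length L_e = K·L = 2 × 2.69 = 5.380 m
P_cr = π²EI / L_e² = π² × 115×10⁹ × 1.043×10^-6 / 5.380² = 4.091×10^4 N
Factor of safety n = P_cr / P = 40.915 / 28.2 = 1.45

n ≈ 1.45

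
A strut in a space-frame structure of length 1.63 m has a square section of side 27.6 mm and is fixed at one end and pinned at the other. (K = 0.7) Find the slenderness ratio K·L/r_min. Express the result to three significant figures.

λ ≈ 143

For a square r = a/√12 = 27.6/√12 = 7.967 mm
L_e = K·L = 0.7 × 1.63 m = 1.141 m = 1141.0 mm
λ = L_e / r_min = 1141.0 / 7.967 = 143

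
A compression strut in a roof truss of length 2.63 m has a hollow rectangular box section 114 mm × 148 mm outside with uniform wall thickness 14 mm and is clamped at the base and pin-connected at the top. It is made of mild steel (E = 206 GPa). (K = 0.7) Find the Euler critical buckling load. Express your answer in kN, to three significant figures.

Inner dimensions: h_i = 148 − 2×14 = 120.0 mm, b_i = 114 − 2×14 = 86.00 mm
Weak-axis I_min = (h_o·b_o³ − h_i·b_i³)/12 with b_o = 114, b_i = 86.00 mm (shorter outer/inner sides).
I_min = (148×114³ − 120.0×86.00³)/12 = 1.191×10^7 mm⁴
I = 1.191×10^7 mm⁴ = 1.191×10^-5 m⁴
Effective length L_e = K·L = 0.7 × 2.63 = 1.841 m
P_cr = π²EI / L_e² = π² × 206×10⁹ × 1.191×10^-5 / 1.841² = 7.146×10^6 N

P_cr ≈ 7150 kN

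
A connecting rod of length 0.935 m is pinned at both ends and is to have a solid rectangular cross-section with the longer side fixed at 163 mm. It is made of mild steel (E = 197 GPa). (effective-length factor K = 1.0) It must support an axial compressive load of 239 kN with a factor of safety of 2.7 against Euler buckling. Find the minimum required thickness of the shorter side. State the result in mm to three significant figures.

Required P_cr = n·P = 2.7 × 239 = 645.3 kN
L_e = K·L = 1 × 0.935 = 0.9350 m
Required I = P_cr·L_e²/(π²E) = 6.453×10^5 × 0.9350² / (π² × 1.97×10^11) = 2.901×10^-7 m⁴
I_req = 2.901×10^5 mm⁴
Rectangle, weak axis: I_min = h·b³/12 with h = 163 mm fixed  ⇒  b = (12I/h)^(1/3) = 27.7 mm

b ≈ 27.7 mm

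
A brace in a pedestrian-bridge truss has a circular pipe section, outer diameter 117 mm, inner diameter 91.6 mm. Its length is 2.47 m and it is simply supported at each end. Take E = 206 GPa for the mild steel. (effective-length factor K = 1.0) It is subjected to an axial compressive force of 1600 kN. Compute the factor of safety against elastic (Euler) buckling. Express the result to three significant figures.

d_o = 117 mm, d_i = 91.6 mm
I = π(d_o⁴ − d_i⁴)/64 = π(117⁴ − 91.60⁴)/64 = 5.743×10^6 mm⁴
I = 5.743×10^6 mm⁴ = 5.743×10^-6 m⁴
Effective length L_e = K·L = 1 × 2.47 = 2.470 m
P_cr = π²EI / L_e² = π² × 206×10⁹ × 5.743×10^-6 / 2.470² = 1.914×10^6 N
Factor of safety n = P_cr / P = 1913.7 / 1600 = 1.20

n ≈ 1.20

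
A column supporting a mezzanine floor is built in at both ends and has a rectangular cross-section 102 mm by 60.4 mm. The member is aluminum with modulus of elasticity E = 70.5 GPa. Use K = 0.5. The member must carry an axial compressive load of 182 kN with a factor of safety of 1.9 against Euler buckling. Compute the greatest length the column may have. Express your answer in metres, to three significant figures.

Buckling occurs about the weak axis: I_min = h·b³/12 with b = 60.4 mm (the shorter side).
I_min = 102×60.4³/12 = 1.873×10^6 mm⁴
I = 1.873×10^-6 m⁴
Required critical load P_cr = n·P = 1.9 × 182 = 345.8 kN = 3.458×10^5 N
From P_cr = π²EI/(K·L)²:  L = (1/K)·√(π²EI/P_cr) = (1/0.5)·√(π²×7.05×10^10×1.873×10^-6/3.458×10^5)
L = 3.88 m

L_max ≈ 3.88 m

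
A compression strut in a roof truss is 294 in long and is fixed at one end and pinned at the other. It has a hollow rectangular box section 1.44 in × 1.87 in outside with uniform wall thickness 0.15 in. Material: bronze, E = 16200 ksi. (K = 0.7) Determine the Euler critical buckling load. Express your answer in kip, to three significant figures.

P_cr ≈ 1.02 kip

Inner dimensions: h_i = 1.87 − 2×0.15 = 1.570 in, b_i = 1.44 − 2×0.15 = 1.140 in
Weak-axis I_min = (h_o·b_o³ − h_i·b_i³)/12 with b_o = 1.44, b_i = 1.140 in (shorter outer/inner sides).
I_min = (1.87×1.44³ − 1.570×1.140³)/12 = 0.2715 in⁴
Effective length L_e = K·L = 0.7 × 294 = 205.8 in
P_cr = π²EI / L_e² = π² × 16200×10³ × 0.2715 / 205.8² = 1.025×10^3 lb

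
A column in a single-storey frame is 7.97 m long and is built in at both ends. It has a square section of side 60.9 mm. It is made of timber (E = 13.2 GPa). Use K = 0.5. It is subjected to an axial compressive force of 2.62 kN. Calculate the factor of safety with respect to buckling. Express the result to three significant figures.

n ≈ 3.59

I = a⁴/12 = 60.9⁴/12 = 1.146×10^6 mm⁴
I = 1.146×10^6 mm⁴ = 1.146×10^-6 m⁴
Effective length L_e = K·L = 0.5 × 7.97 = 3.985 m
P_cr = π²EI / L_e² = π² × 13.2×10⁹ × 1.146×10^-6 / 3.985² = 9.404×10^3 N
Factor of safety n = P_cr / P = 9.4038 / 2.62 = 3.59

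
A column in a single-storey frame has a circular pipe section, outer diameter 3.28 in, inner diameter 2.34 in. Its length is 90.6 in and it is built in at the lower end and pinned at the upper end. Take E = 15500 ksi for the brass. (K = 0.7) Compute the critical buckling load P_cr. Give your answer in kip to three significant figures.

d_o = 3.28 in, d_i = 2.34 in
I = π(d_o⁴ − d_i⁴)/64 = π(3.28⁴ − 2.340⁴)/64 = 4.210 in⁴
Effective length L_e = K·L = 0.7 × 90.6 = 63.42 in
P_cr = π²EI / L_e² = π² × 15500×10³ × 4.210 / 63.42² = 1.601×10^5 lb

P_cr ≈ 160 kip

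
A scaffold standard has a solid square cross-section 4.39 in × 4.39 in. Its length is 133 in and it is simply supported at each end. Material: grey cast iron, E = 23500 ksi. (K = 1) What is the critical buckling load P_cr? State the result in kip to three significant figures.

I = a⁴/12 = 4.39⁴/12 = 30.95 in⁴
Effective length L_e = K·L = 1 × 133 = 133.0 in
P_cr = π²EI / L_e² = π² × 23500×10³ × 30.95 / 133.0² = 4.058×10^5 lb

P_cr ≈ 406 kip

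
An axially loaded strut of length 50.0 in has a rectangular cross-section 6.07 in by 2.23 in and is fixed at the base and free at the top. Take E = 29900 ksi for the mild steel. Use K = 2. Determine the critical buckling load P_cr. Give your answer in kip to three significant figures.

P_cr ≈ 166 kip

Buckling occurs about the weak axis: I_min = h·b³/12 with b = 2.23 in (the shorter side).
I_min = 6.07×2.23³/12 = 5.609 in⁴
Effective length L_e = K·L = 2 × 50.0 = 100.0 in
P_cr = π²EI / L_e² = π² × 29900×10³ × 5.609 / 100.0² = 1.655×10^5 lb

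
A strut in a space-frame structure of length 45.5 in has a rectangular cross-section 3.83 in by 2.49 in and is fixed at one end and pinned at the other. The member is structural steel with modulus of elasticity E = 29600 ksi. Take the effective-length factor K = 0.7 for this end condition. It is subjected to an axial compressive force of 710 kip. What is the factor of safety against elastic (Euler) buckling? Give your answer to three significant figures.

n ≈ 2.00

Buckling occurs about the weak axis: I_min = h·b³/12 with b = 2.49 in (the shorter side).
I_min = 3.83×2.49³/12 = 4.927 in⁴
Effective length L_e = K·L = 0.7 × 45.5 = 31.85 in
P_cr = π²EI / L_e² = π² × 29600×10³ × 4.927 / 31.85² = 1.419×10^6 lb
Factor of safety n = P_cr / P = 1419.0 / 710 = 2.00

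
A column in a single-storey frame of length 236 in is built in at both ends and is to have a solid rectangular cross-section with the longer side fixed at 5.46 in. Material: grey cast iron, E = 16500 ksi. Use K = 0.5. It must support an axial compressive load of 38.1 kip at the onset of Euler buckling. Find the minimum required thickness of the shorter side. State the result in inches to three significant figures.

b ≈ 1.93 in

L_e = K·L = 0.5 × 236 = 118.0 in
Required I = P_cr·L_e²/(π²E) = 3.810×10^4 × 118.0² / (π² × 1.65×10^7) = 3.258 in⁴
Rectangle, weak axis: I_min = h·b³/12 with h = 5.46 in fixed  ⇒  b = (12I/h)^(1/3) = 1.93 in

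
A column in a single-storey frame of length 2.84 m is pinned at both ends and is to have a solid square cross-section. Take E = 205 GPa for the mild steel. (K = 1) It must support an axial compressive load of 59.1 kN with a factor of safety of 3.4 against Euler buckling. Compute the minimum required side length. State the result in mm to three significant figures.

Required P_cr = n·P = 3.4 × 59.1 = 200.9 kN
L_e = K·L = 1 × 2.84 = 2.840 m
Required I = P_cr·L_e²/(π²E) = 2.009×10^5 × 2.840² / (π² × 2.05×10^11) = 8.010×10^-7 m⁴
I_req = 8.010×10^5 mm⁴
Solid square: I = a⁴/12  ⇒  a = (12I)^(1/4) = (12×8.010×10^5)^(1/4) = 55.7 mm

a ≈ 55.7 mm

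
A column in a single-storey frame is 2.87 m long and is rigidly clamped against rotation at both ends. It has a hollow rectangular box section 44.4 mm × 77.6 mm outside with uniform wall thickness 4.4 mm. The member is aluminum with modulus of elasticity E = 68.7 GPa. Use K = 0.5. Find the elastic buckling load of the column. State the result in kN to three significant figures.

Inner dimensions: h_i = 77.6 − 2×4.4 = 68.80 mm, b_i = 44.4 − 2×4.4 = 35.60 mm
Weak-axis I_min = (h_o·b_o³ − h_i·b_i³)/12 with b_o = 44.4, b_i = 35.60 mm (shorter outer/inner sides).
I_min = (77.6×44.4³ − 68.80×35.60³)/12 = 3.073×10^5 mm⁴
I = 3.073×10^5 mm⁴ = 3.073×10^-7 m⁴
Effective length L_e = K·L = 0.5 × 2.87 = 1.435 m
P_cr = π²EI / L_e² = π² × 68.7×10⁹ × 3.073×10^-7 / 1.435² = 1.012×10^5 N

P_cr ≈ 101 kN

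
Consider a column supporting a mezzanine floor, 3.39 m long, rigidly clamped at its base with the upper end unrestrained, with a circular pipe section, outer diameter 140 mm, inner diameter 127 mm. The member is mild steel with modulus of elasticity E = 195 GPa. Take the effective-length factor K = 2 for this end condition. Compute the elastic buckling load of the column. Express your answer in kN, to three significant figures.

P_cr ≈ 255 kN

d_o = 140 mm, d_i = 127 mm
I = π(d_o⁴ − d_i⁴)/64 = π(140⁴ − 127.0⁴)/64 = 6.088×10^6 mm⁴
I = 6.088×10^6 mm⁴ = 6.088×10^-6 m⁴
Effective length L_e = K·L = 2 × 3.39 = 6.780 m
P_cr = π²EI / L_e² = π² × 195×10⁹ × 6.088×10^-6 / 6.780² = 2.549×10^5 N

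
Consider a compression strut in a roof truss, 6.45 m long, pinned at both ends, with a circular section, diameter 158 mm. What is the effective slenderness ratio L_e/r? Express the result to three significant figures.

λ ≈ 163

I = πd⁴/64 = π×158⁴/64 = 3.059×10^7 mm⁴
A = 1.961×10^4 mm²;  r_min = √(I/A) = √(3.059×10^7/1.961×10^4) = 39.50 mm
L_e = K·L = 1 × 6.45 m = 6.450 m = 6450.0 mm
λ = L_e / r_min = 6450.0 / 39.50 = 163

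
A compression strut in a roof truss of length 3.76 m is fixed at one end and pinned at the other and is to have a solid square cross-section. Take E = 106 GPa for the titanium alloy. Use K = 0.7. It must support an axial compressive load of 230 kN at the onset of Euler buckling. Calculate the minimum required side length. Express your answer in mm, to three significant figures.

L_e = K·L = 0.7 × 3.76 = 2.632 m
Required I = P_cr·L_e²/(π²E) = 2.300×10^5 × 2.632² / (π² × 1.06×10^11) = 1.523×10^-6 m⁴
I_req = 1.523×10^6 mm⁴
Solid square: I = a⁴/12  ⇒  a = (12I)^(1/4) = (12×1.523×10^6)^(1/4) = 65.4 mm

a ≈ 65.4 mm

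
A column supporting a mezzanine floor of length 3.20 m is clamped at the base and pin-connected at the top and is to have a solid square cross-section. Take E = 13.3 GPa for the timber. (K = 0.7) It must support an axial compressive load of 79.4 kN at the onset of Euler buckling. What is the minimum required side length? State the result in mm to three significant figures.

L_e = K·L = 0.7 × 3.20 = 2.240 m
Required I = P_cr·L_e²/(π²E) = 7.940×10^4 × 2.240² / (π² × 1.33×10^10) = 3.035×10^-6 m⁴
I_req = 3.035×10^6 mm⁴
Solid square: I = a⁴/12  ⇒  a = (12I)^(1/4) = (12×3.035×10^6)^(1/4) = 77.7 mm

a ≈ 77.7 mm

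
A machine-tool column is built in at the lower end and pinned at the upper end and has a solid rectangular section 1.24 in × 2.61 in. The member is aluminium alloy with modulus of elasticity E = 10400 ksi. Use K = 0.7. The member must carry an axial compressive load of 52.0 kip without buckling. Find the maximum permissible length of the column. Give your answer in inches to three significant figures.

L_max ≈ 40.9 in

Buckling occurs about the weak axis: I_min = h·b³/12 with b = 1.24 in (the shorter side).
I_min = 2.61×1.24³/12 = 0.4147 in⁴
At the buckling limit P_cr = P = 5.200×10^4 lb
From P_cr = π²EI/(K·L)²:  L = (1/K)·√(π²EI/P_cr) = (1/0.7)·√(π²×1.04×10^7×0.4147/5.200×10^4)
L = 40.9 in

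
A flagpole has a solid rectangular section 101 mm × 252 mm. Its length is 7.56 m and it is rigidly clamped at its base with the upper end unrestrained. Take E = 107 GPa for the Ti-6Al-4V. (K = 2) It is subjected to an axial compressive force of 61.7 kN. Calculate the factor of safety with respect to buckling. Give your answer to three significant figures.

n ≈ 1.62

Buckling occurs about the weak axis: I_min = h·b³/12 with b = 101 mm (the shorter side).
I_min = 252×101³/12 = 2.164×10^7 mm⁴
I = 2.164×10^7 mm⁴ = 2.164×10^-5 m⁴
Effective length L_e = K·L = 2 × 7.56 = 15.12 m
P_cr = π²EI / L_e² = π² × 107×10⁹ × 2.164×10^-5 / 15.12² = 9.995×10^4 N
Factor of safety n = P_cr / P = 99.946 / 61.7 = 1.62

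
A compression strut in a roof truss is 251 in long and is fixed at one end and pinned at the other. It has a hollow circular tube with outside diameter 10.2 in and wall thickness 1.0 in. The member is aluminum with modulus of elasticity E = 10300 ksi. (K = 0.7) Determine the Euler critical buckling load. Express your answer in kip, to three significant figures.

Inner diameter d_i = 10.2 − 2×1.0 = 8.200 in
I = π(d_o⁴ − d_i⁴)/64 = π(10.2⁴ − 8.200⁴)/64 = 309.4 in⁴
Effective length L_e = K·L = 0.7 × 251 = 175.7 in
P_cr = π²EI / L_e² = π² × 10300×10³ × 309.4 / 175.7² = 1.019×10^6 lb

P_cr ≈ 1020 kip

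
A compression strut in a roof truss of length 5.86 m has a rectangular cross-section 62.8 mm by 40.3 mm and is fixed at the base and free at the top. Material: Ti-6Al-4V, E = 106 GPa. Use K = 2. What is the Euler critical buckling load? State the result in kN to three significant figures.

P_cr ≈ 2.61 kN

Buckling occurs about the weak axis: I_min = h·b³/12 with b = 40.3 mm (the shorter side).
I_min = 62.8×40.3³/12 = 3.425×10^5 mm⁴
I = 3.425×10^5 mm⁴ = 3.425×10^-7 m⁴
Effective length L_e = K·L = 2 × 5.86 = 11.72 m
P_cr = π²EI / L_e² = π² × 106×10⁹ × 3.425×10^-7 / 11.72² = 2.609×10^3 N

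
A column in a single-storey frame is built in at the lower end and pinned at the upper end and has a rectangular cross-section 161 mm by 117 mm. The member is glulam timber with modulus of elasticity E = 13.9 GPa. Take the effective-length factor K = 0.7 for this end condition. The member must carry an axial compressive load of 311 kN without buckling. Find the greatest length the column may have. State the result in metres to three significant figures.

L_max ≈ 4.40 m

Buckling occurs about the weak axis: I_min = h·b³/12 with b = 117 mm (the shorter side).
I_min = 161×117³/12 = 2.149×10^7 mm⁴
I = 2.149×10^-5 m⁴
At the buckling limit P_cr = P = 3.110×10^5 N
From P_cr = π²EI/(K·L)²:  L = (1/K)·√(π²EI/P_cr) = (1/0.7)·√(π²×1.39×10^10×2.149×10^-5/3.110×10^5)
L = 4.40 m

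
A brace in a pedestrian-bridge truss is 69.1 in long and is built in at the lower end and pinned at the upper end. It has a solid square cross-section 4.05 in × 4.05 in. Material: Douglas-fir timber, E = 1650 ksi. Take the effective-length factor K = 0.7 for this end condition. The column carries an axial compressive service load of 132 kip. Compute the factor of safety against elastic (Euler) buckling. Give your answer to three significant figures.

I = a⁴/12 = 4.05⁴/12 = 22.42 in⁴
Effective length L_e = K·L = 0.7 × 69.1 = 48.37 in
P_cr = π²EI / L_e² = π² × 1650×10³ × 22.42 / 48.37² = 1.561×10^5 lb
Factor of safety n = P_cr / P = 156.05 / 132 = 1.18

n ≈ 1.18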